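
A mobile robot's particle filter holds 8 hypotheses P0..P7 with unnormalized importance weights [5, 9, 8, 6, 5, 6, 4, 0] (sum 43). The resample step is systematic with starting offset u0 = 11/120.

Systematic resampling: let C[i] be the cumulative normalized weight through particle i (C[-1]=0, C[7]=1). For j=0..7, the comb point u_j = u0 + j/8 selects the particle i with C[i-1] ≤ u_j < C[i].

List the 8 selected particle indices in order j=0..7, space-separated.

0 1 2 2 3 4 5 6

C = [5/43, 14/43, 22/43, 28/43, 33/43, 39/43, 1, 1]
j=0: u_0=11/120 ∈ [0, 5/43) → index 0
j=1: u_1=13/60 ∈ [5/43, 14/43) → index 1
j=2: u_2=41/120 ∈ [14/43, 22/43) → index 2
j=3: u_3=7/15 ∈ [14/43, 22/43) → index 2
j=4: u_4=71/120 ∈ [22/43, 28/43) → index 3
j=5: u_5=43/60 ∈ [28/43, 33/43) → index 4
j=6: u_6=101/120 ∈ [33/43, 39/43) → index 5
j=7: u_7=29/30 ∈ [39/43, 1) → index 6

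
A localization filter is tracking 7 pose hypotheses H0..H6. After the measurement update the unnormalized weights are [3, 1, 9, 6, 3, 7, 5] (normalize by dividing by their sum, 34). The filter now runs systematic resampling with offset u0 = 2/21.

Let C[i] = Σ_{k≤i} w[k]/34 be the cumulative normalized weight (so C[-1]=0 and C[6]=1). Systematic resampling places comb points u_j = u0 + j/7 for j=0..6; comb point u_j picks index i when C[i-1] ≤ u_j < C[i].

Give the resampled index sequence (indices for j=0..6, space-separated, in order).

C = [3/34, 2/17, 13/34, 19/34, 11/17, 29/34, 1]
j=0: u_0=2/21 ∈ [3/34, 2/17) → index 1
j=1: u_1=5/21 ∈ [2/17, 13/34) → index 2
j=2: u_2=8/21 ∈ [2/17, 13/34) → index 2
j=3: u_3=11/21 ∈ [13/34, 19/34) → index 3
j=4: u_4=2/3 ∈ [11/17, 29/34) → index 5
j=5: u_5=17/21 ∈ [11/17, 29/34) → index 5
j=6: u_6=20/21 ∈ [29/34, 1) → index 6

1 2 2 3 5 5 6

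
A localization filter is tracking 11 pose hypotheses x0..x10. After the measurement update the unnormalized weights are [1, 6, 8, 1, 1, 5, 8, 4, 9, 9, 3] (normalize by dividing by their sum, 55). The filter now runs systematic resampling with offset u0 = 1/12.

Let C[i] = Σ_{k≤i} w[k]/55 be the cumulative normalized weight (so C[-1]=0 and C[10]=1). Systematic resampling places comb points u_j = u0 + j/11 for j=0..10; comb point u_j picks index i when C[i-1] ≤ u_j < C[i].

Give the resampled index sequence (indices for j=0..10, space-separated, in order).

C = [1/55, 7/55, 3/11, 16/55, 17/55, 2/5, 6/11, 34/55, 43/55, 52/55, 1]
j=0: u_0=1/12 ∈ [1/55, 7/55) → index 1
j=1: u_1=23/132 ∈ [7/55, 3/11) → index 2
j=2: u_2=35/132 ∈ [7/55, 3/11) → index 2
j=3: u_3=47/132 ∈ [17/55, 2/5) → index 5
j=4: u_4=59/132 ∈ [2/5, 6/11) → index 6
j=5: u_5=71/132 ∈ [2/5, 6/11) → index 6
j=6: u_6=83/132 ∈ [34/55, 43/55) → index 8
j=7: u_7=95/132 ∈ [34/55, 43/55) → index 8
j=8: u_8=107/132 ∈ [43/55, 52/55) → index 9
j=9: u_9=119/132 ∈ [43/55, 52/55) → index 9
j=10: u_10=131/132 ∈ [52/55, 1) → index 10

1 2 2 5 6 6 8 8 9 9 10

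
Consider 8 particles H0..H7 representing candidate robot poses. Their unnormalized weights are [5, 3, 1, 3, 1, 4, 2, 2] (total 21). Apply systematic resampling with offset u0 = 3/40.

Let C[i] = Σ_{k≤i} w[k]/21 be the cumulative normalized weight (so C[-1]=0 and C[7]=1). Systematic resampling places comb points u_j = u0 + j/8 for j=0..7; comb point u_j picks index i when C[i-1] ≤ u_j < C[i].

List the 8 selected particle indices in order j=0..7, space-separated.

C = [5/21, 8/21, 3/7, 4/7, 13/21, 17/21, 19/21, 1]
j=0: u_0=3/40 ∈ [0, 5/21) → index 0
j=1: u_1=1/5 ∈ [0, 5/21) → index 0
j=2: u_2=13/40 ∈ [5/21, 8/21) → index 1
j=3: u_3=9/20 ∈ [3/7, 4/7) → index 3
j=4: u_4=23/40 ∈ [4/7, 13/21) → index 4
j=5: u_5=7/10 ∈ [13/21, 17/21) → index 5
j=6: u_6=33/40 ∈ [17/21, 19/21) → index 6
j=7: u_7=19/20 ∈ [19/21, 1) → index 7

0 0 1 3 4 5 6 7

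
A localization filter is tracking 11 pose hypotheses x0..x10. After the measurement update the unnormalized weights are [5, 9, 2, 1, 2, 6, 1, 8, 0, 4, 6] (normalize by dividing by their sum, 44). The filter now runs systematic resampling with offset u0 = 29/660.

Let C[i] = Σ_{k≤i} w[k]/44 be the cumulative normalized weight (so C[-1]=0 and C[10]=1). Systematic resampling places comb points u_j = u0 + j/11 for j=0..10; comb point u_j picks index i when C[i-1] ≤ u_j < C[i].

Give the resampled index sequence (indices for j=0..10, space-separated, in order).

C = [5/44, 7/22, 4/11, 17/44, 19/44, 25/44, 13/22, 17/22, 17/22, 19/22, 1]
j=0: u_0=29/660 ∈ [0, 5/44) → index 0
j=1: u_1=89/660 ∈ [5/44, 7/22) → index 1
j=2: u_2=149/660 ∈ [5/44, 7/22) → index 1
j=3: u_3=19/60 ∈ [5/44, 7/22) → index 1
j=4: u_4=269/660 ∈ [17/44, 19/44) → index 4
j=5: u_5=329/660 ∈ [19/44, 25/44) → index 5
j=6: u_6=389/660 ∈ [25/44, 13/22) → index 6
j=7: u_7=449/660 ∈ [13/22, 17/22) → index 7
j=8: u_8=509/660 ∈ [13/22, 17/22) → index 7
j=9: u_9=569/660 ∈ [17/22, 19/22) → index 9
j=10: u_10=629/660 ∈ [19/22, 1) → index 10

0 1 1 1 4 5 6 7 7 9 10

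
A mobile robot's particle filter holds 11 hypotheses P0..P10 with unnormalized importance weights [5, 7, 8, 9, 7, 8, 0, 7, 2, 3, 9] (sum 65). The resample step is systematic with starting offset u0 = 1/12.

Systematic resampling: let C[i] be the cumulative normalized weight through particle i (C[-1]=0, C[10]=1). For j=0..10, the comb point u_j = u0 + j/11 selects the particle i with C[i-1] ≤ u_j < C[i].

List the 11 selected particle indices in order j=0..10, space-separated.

1 1 2 3 4 4 5 7 8 10 10

C = [1/13, 12/65, 4/13, 29/65, 36/65, 44/65, 44/65, 51/65, 53/65, 56/65, 1]
j=0: u_0=1/12 ∈ [1/13, 12/65) → index 1
j=1: u_1=23/132 ∈ [1/13, 12/65) → index 1
j=2: u_2=35/132 ∈ [12/65, 4/13) → index 2
j=3: u_3=47/132 ∈ [4/13, 29/65) → index 3
j=4: u_4=59/132 ∈ [29/65, 36/65) → index 4
j=5: u_5=71/132 ∈ [29/65, 36/65) → index 4
j=6: u_6=83/132 ∈ [36/65, 44/65) → index 5
j=7: u_7=95/132 ∈ [44/65, 51/65) → index 7
j=8: u_8=107/132 ∈ [51/65, 53/65) → index 8
j=9: u_9=119/132 ∈ [56/65, 1) → index 10
j=10: u_10=131/132 ∈ [56/65, 1) → index 10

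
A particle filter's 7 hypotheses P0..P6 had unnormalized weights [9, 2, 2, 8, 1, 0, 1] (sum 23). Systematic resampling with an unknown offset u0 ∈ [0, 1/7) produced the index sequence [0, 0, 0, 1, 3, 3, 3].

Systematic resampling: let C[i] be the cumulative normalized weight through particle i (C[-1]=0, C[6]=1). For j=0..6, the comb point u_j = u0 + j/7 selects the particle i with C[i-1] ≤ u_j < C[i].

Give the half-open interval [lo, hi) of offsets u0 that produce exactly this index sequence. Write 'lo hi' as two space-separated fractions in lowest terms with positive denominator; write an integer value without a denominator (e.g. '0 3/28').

C = [9/23, 11/23, 13/23, 21/23, 22/23, 22/23, 1]
j=0 picked index 0: u0 ∈ [0, 9/23)
j=1 picked index 0: u0 ∈ [-1/7, 40/161)
j=2 picked index 0: u0 ∈ [-2/7, 17/161)
j=3 picked index 1: u0 ∈ [-6/161, 8/161)
j=4 picked index 3: u0 ∈ [-1/161, 55/161)
j=5 picked index 3: u0 ∈ [-24/161, 32/161)
j=6 picked index 3: u0 ∈ [-47/161, 9/161)
intersection: [0, 8/161)

0 8/161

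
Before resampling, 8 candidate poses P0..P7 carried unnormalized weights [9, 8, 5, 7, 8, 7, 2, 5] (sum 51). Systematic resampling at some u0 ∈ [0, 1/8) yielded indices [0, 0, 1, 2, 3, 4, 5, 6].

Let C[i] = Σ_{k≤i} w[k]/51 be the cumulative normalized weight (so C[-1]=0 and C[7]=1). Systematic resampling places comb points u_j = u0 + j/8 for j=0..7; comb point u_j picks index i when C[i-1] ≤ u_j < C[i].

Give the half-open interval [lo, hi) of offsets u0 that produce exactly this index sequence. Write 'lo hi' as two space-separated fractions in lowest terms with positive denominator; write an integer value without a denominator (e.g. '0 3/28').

C = [3/17, 1/3, 22/51, 29/51, 37/51, 44/51, 46/51, 1]
j=0 picked index 0: u0 ∈ [0, 3/17)
j=1 picked index 0: u0 ∈ [-1/8, 7/136)
j=2 picked index 1: u0 ∈ [-5/68, 1/12)
j=3 picked index 2: u0 ∈ [-1/24, 23/408)
j=4 picked index 3: u0 ∈ [-7/102, 7/102)
j=5 picked index 4: u0 ∈ [-23/408, 41/408)
j=6 picked index 5: u0 ∈ [-5/204, 23/204)
j=7 picked index 6: u0 ∈ [-5/408, 11/408)
intersection: [0, 11/408)

0 11/408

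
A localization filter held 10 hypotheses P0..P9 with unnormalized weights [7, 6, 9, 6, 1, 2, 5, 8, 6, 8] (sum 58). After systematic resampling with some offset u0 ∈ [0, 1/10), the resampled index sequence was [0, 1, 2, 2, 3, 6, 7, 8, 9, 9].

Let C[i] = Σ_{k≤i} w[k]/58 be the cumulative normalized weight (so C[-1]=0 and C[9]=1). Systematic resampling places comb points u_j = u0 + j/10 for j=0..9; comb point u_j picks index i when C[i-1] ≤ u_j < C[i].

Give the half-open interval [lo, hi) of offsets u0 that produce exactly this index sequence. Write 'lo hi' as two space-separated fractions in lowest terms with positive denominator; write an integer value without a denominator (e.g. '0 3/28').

9/145 23/290

C = [7/58, 13/58, 11/29, 14/29, 1/2, 31/58, 18/29, 22/29, 25/29, 1]
j=0 picked index 0: u0 ∈ [0, 7/58)
j=1 picked index 1: u0 ∈ [3/145, 18/145)
j=2 picked index 2: u0 ∈ [7/290, 26/145)
j=3 picked index 2: u0 ∈ [-11/145, 23/290)
j=4 picked index 3: u0 ∈ [-3/145, 12/145)
j=5 picked index 6: u0 ∈ [1/29, 7/58)
j=6 picked index 7: u0 ∈ [3/145, 23/145)
j=7 picked index 8: u0 ∈ [17/290, 47/290)
j=8 picked index 9: u0 ∈ [9/145, 1/5)
j=9 picked index 9: u0 ∈ [-11/290, 1/10)
intersection: [9/145, 23/290)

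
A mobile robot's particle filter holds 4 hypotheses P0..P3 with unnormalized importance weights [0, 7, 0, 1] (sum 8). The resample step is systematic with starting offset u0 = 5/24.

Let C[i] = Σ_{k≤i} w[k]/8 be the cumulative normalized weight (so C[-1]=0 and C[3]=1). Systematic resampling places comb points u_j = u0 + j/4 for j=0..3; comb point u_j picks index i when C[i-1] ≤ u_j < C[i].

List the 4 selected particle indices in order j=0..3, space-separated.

C = [0, 7/8, 7/8, 1]
j=0: u_0=5/24 ∈ [0, 7/8) → index 1
j=1: u_1=11/24 ∈ [0, 7/8) → index 1
j=2: u_2=17/24 ∈ [0, 7/8) → index 1
j=3: u_3=23/24 ∈ [7/8, 1) → index 3

1 1 1 3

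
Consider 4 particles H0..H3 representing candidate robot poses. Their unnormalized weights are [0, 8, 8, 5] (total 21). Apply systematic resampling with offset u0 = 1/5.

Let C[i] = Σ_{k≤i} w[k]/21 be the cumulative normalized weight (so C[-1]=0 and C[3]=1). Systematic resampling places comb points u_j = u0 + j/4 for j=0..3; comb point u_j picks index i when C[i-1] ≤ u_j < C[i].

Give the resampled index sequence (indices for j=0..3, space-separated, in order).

C = [0, 8/21, 16/21, 1]
j=0: u_0=1/5 ∈ [0, 8/21) → index 1
j=1: u_1=9/20 ∈ [8/21, 16/21) → index 2
j=2: u_2=7/10 ∈ [8/21, 16/21) → index 2
j=3: u_3=19/20 ∈ [16/21, 1) → index 3

1 2 2 3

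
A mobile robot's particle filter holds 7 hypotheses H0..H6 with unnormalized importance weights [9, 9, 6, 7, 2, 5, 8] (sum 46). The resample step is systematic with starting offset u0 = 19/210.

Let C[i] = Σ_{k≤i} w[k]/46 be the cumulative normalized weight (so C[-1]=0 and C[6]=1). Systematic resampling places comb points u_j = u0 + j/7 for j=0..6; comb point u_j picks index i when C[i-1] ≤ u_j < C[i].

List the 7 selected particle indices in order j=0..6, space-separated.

C = [9/46, 9/23, 12/23, 31/46, 33/46, 19/23, 1]
j=0: u_0=19/210 ∈ [0, 9/46) → index 0
j=1: u_1=7/30 ∈ [9/46, 9/23) → index 1
j=2: u_2=79/210 ∈ [9/46, 9/23) → index 1
j=3: u_3=109/210 ∈ [9/23, 12/23) → index 2
j=4: u_4=139/210 ∈ [12/23, 31/46) → index 3
j=5: u_5=169/210 ∈ [33/46, 19/23) → index 5
j=6: u_6=199/210 ∈ [19/23, 1) → index 6

0 1 1 2 3 5 6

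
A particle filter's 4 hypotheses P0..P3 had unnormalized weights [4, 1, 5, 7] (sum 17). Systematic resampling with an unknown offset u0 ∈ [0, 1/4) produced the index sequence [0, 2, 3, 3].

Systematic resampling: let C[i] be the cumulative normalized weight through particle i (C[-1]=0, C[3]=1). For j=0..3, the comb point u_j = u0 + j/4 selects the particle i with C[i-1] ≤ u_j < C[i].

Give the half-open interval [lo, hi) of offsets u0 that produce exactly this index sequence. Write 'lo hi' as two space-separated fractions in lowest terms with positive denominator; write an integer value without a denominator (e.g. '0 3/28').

C = [4/17, 5/17, 10/17, 1]
j=0 picked index 0: u0 ∈ [0, 4/17)
j=1 picked index 2: u0 ∈ [3/68, 23/68)
j=2 picked index 3: u0 ∈ [3/34, 1/2)
j=3 picked index 3: u0 ∈ [-11/68, 1/4)
intersection: [3/34, 4/17)

3/34 4/17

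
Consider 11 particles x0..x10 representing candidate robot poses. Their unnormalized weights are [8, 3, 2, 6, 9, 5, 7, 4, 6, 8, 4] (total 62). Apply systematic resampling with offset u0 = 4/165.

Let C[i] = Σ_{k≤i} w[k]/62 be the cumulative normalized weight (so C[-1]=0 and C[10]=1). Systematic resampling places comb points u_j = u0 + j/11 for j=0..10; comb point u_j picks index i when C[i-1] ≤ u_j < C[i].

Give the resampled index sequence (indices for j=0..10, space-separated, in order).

C = [4/31, 11/62, 13/62, 19/62, 14/31, 33/62, 20/31, 22/31, 25/31, 29/31, 1]
j=0: u_0=4/165 ∈ [0, 4/31) → index 0
j=1: u_1=19/165 ∈ [0, 4/31) → index 0
j=2: u_2=34/165 ∈ [11/62, 13/62) → index 2
j=3: u_3=49/165 ∈ [13/62, 19/62) → index 3
j=4: u_4=64/165 ∈ [19/62, 14/31) → index 4
j=5: u_5=79/165 ∈ [14/31, 33/62) → index 5
j=6: u_6=94/165 ∈ [33/62, 20/31) → index 6
j=7: u_7=109/165 ∈ [20/31, 22/31) → index 7
j=8: u_8=124/165 ∈ [22/31, 25/31) → index 8
j=9: u_9=139/165 ∈ [25/31, 29/31) → index 9
j=10: u_10=14/15 ∈ [25/31, 29/31) → index 9

0 0 2 3 4 5 6 7 8 9 9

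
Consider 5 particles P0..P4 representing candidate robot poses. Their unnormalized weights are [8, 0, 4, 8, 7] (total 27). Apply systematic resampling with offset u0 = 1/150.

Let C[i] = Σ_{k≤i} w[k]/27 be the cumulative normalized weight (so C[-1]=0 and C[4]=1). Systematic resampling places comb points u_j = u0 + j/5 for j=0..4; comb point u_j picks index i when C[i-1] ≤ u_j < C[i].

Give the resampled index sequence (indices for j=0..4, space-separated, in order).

C = [8/27, 8/27, 4/9, 20/27, 1]
j=0: u_0=1/150 ∈ [0, 8/27) → index 0
j=1: u_1=31/150 ∈ [0, 8/27) → index 0
j=2: u_2=61/150 ∈ [8/27, 4/9) → index 2
j=3: u_3=91/150 ∈ [4/9, 20/27) → index 3
j=4: u_4=121/150 ∈ [20/27, 1) → index 4

0 0 2 3 4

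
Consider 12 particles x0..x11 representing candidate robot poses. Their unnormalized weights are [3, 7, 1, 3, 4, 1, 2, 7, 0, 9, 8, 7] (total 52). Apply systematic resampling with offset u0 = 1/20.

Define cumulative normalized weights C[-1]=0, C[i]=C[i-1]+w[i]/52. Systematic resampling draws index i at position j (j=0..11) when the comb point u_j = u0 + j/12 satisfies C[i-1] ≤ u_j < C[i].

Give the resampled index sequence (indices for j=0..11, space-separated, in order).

0 1 3 4 6 7 9 9 10 10 11 11

C = [3/52, 5/26, 11/52, 7/26, 9/26, 19/52, 21/52, 7/13, 7/13, 37/52, 45/52, 1]
j=0: u_0=1/20 ∈ [0, 3/52) → index 0
j=1: u_1=2/15 ∈ [3/52, 5/26) → index 1
j=2: u_2=13/60 ∈ [11/52, 7/26) → index 3
j=3: u_3=3/10 ∈ [7/26, 9/26) → index 4
j=4: u_4=23/60 ∈ [19/52, 21/52) → index 6
j=5: u_5=7/15 ∈ [21/52, 7/13) → index 7
j=6: u_6=11/20 ∈ [7/13, 37/52) → index 9
j=7: u_7=19/30 ∈ [7/13, 37/52) → index 9
j=8: u_8=43/60 ∈ [37/52, 45/52) → index 10
j=9: u_9=4/5 ∈ [37/52, 45/52) → index 10
j=10: u_10=53/60 ∈ [45/52, 1) → index 11
j=11: u_11=29/30 ∈ [45/52, 1) → index 11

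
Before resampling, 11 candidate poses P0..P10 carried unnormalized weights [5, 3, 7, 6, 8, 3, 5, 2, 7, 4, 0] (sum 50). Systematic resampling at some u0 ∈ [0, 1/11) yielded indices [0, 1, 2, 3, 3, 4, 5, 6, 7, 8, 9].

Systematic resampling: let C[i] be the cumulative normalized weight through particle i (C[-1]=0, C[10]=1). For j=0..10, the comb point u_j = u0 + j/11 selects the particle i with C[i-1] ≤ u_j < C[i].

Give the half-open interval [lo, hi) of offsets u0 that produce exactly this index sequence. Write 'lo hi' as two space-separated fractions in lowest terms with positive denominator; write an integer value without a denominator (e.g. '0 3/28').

19/550 29/550

C = [1/10, 4/25, 3/10, 21/50, 29/50, 16/25, 37/50, 39/50, 23/25, 1, 1]
j=0 picked index 0: u0 ∈ [0, 1/10)
j=1 picked index 1: u0 ∈ [1/110, 19/275)
j=2 picked index 2: u0 ∈ [-6/275, 13/110)
j=3 picked index 3: u0 ∈ [3/110, 81/550)
j=4 picked index 3: u0 ∈ [-7/110, 31/550)
j=5 picked index 4: u0 ∈ [-19/550, 69/550)
j=6 picked index 5: u0 ∈ [19/550, 26/275)
j=7 picked index 6: u0 ∈ [1/275, 57/550)
j=8 picked index 7: u0 ∈ [7/550, 29/550)
j=9 picked index 8: u0 ∈ [-21/550, 28/275)
j=10 picked index 9: u0 ∈ [3/275, 1/11)
intersection: [19/550, 29/550)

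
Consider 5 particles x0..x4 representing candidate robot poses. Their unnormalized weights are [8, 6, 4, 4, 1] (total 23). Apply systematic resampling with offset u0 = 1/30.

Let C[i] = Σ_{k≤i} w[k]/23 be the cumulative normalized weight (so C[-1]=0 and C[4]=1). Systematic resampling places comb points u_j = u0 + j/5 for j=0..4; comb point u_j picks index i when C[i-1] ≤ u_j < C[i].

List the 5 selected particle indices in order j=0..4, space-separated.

C = [8/23, 14/23, 18/23, 22/23, 1]
j=0: u_0=1/30 ∈ [0, 8/23) → index 0
j=1: u_1=7/30 ∈ [0, 8/23) → index 0
j=2: u_2=13/30 ∈ [8/23, 14/23) → index 1
j=3: u_3=19/30 ∈ [14/23, 18/23) → index 2
j=4: u_4=5/6 ∈ [18/23, 22/23) → index 3

0 0 1 2 3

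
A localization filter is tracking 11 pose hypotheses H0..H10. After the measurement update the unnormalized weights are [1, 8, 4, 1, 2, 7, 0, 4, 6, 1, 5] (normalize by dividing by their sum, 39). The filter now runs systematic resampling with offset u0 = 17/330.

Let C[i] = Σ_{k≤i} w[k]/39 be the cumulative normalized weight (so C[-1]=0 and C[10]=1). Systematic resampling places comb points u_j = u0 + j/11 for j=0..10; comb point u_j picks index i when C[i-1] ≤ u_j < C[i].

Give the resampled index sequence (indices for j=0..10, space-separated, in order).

C = [1/39, 3/13, 1/3, 14/39, 16/39, 23/39, 23/39, 9/13, 11/13, 34/39, 1]
j=0: u_0=17/330 ∈ [1/39, 3/13) → index 1
j=1: u_1=47/330 ∈ [1/39, 3/13) → index 1
j=2: u_2=7/30 ∈ [3/13, 1/3) → index 2
j=3: u_3=107/330 ∈ [3/13, 1/3) → index 2
j=4: u_4=137/330 ∈ [16/39, 23/39) → index 5
j=5: u_5=167/330 ∈ [16/39, 23/39) → index 5
j=6: u_6=197/330 ∈ [23/39, 9/13) → index 7
j=7: u_7=227/330 ∈ [23/39, 9/13) → index 7
j=8: u_8=257/330 ∈ [9/13, 11/13) → index 8
j=9: u_9=287/330 ∈ [11/13, 34/39) → index 9
j=10: u_10=317/330 ∈ [34/39, 1) → index 10

1 1 2 2 5 5 7 7 8 9 10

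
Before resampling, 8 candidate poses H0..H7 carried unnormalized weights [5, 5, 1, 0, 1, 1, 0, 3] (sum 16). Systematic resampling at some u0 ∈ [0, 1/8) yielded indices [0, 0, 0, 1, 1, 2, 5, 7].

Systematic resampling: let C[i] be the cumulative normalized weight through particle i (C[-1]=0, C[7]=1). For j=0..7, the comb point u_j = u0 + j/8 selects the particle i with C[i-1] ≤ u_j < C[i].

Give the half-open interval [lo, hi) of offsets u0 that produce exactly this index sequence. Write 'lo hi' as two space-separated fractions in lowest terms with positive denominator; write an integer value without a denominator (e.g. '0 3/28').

0 1/16

C = [5/16, 5/8, 11/16, 11/16, 3/4, 13/16, 13/16, 1]
j=0 picked index 0: u0 ∈ [0, 5/16)
j=1 picked index 0: u0 ∈ [-1/8, 3/16)
j=2 picked index 0: u0 ∈ [-1/4, 1/16)
j=3 picked index 1: u0 ∈ [-1/16, 1/4)
j=4 picked index 1: u0 ∈ [-3/16, 1/8)
j=5 picked index 2: u0 ∈ [0, 1/16)
j=6 picked index 5: u0 ∈ [0, 1/16)
j=7 picked index 7: u0 ∈ [-1/16, 1/8)
intersection: [0, 1/16)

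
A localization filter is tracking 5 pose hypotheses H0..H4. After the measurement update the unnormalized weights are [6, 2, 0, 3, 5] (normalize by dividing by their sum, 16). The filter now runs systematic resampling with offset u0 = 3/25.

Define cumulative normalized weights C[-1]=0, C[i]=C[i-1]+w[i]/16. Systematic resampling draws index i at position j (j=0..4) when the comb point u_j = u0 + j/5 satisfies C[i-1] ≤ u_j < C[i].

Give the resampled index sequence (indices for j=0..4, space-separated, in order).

0 0 3 4 4

C = [3/8, 1/2, 1/2, 11/16, 1]
j=0: u_0=3/25 ∈ [0, 3/8) → index 0
j=1: u_1=8/25 ∈ [0, 3/8) → index 0
j=2: u_2=13/25 ∈ [1/2, 11/16) → index 3
j=3: u_3=18/25 ∈ [11/16, 1) → index 4
j=4: u_4=23/25 ∈ [11/16, 1) → index 4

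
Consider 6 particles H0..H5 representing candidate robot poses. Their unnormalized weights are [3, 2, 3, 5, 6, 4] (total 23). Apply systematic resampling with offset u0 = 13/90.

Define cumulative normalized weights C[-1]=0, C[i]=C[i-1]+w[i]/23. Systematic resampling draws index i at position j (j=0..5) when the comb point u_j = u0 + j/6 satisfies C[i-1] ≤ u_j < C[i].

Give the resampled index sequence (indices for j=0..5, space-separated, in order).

1 2 3 4 4 5

C = [3/23, 5/23, 8/23, 13/23, 19/23, 1]
j=0: u_0=13/90 ∈ [3/23, 5/23) → index 1
j=1: u_1=14/45 ∈ [5/23, 8/23) → index 2
j=2: u_2=43/90 ∈ [8/23, 13/23) → index 3
j=3: u_3=29/45 ∈ [13/23, 19/23) → index 4
j=4: u_4=73/90 ∈ [13/23, 19/23) → index 4
j=5: u_5=44/45 ∈ [19/23, 1) → index 5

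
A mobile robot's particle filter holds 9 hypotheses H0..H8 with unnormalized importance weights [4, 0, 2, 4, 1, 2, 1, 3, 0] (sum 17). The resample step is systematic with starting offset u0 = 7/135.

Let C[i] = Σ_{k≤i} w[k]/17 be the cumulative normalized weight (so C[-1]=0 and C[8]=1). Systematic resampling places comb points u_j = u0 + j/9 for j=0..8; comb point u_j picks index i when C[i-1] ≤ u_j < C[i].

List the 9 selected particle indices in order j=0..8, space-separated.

0 0 2 3 3 4 5 7 7

C = [4/17, 4/17, 6/17, 10/17, 11/17, 13/17, 14/17, 1, 1]
j=0: u_0=7/135 ∈ [0, 4/17) → index 0
j=1: u_1=22/135 ∈ [0, 4/17) → index 0
j=2: u_2=37/135 ∈ [4/17, 6/17) → index 2
j=3: u_3=52/135 ∈ [6/17, 10/17) → index 3
j=4: u_4=67/135 ∈ [6/17, 10/17) → index 3
j=5: u_5=82/135 ∈ [10/17, 11/17) → index 4
j=6: u_6=97/135 ∈ [11/17, 13/17) → index 5
j=7: u_7=112/135 ∈ [14/17, 1) → index 7
j=8: u_8=127/135 ∈ [14/17, 1) → index 7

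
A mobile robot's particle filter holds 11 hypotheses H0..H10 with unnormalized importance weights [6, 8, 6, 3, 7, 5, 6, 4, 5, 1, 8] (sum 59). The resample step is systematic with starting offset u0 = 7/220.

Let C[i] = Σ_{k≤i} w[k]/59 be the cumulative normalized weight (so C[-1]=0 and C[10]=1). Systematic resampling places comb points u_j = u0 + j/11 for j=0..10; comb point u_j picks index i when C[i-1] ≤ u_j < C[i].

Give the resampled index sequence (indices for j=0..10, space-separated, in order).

C = [6/59, 14/59, 20/59, 23/59, 30/59, 35/59, 41/59, 45/59, 50/59, 51/59, 1]
j=0: u_0=7/220 ∈ [0, 6/59) → index 0
j=1: u_1=27/220 ∈ [6/59, 14/59) → index 1
j=2: u_2=47/220 ∈ [6/59, 14/59) → index 1
j=3: u_3=67/220 ∈ [14/59, 20/59) → index 2
j=4: u_4=87/220 ∈ [23/59, 30/59) → index 4
j=5: u_5=107/220 ∈ [23/59, 30/59) → index 4
j=6: u_6=127/220 ∈ [30/59, 35/59) → index 5
j=7: u_7=147/220 ∈ [35/59, 41/59) → index 6
j=8: u_8=167/220 ∈ [41/59, 45/59) → index 7
j=9: u_9=17/20 ∈ [50/59, 51/59) → index 9
j=10: u_10=207/220 ∈ [51/59, 1) → index 10

0 1 1 2 4 4 5 6 7 9 10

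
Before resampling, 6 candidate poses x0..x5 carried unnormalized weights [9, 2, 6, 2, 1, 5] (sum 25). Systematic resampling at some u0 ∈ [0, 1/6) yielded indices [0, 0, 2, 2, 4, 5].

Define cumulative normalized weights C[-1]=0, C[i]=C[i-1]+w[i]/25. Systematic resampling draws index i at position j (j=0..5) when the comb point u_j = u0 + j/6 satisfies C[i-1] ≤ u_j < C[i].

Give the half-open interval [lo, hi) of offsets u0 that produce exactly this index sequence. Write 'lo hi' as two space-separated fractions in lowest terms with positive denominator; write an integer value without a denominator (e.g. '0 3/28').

C = [9/25, 11/25, 17/25, 19/25, 4/5, 1]
j=0 picked index 0: u0 ∈ [0, 9/25)
j=1 picked index 0: u0 ∈ [-1/6, 29/150)
j=2 picked index 2: u0 ∈ [8/75, 26/75)
j=3 picked index 2: u0 ∈ [-3/50, 9/50)
j=4 picked index 4: u0 ∈ [7/75, 2/15)
j=5 picked index 5: u0 ∈ [-1/30, 1/6)
intersection: [8/75, 2/15)

8/75 2/15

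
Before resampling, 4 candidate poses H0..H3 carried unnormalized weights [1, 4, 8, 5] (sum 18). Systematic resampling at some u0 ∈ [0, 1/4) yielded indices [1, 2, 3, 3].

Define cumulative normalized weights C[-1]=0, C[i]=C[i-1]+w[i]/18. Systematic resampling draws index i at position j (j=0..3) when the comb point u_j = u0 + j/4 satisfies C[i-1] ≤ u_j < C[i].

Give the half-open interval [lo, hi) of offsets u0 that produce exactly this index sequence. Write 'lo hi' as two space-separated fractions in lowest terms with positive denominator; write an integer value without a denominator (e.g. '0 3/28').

C = [1/18, 5/18, 13/18, 1]
j=0 picked index 1: u0 ∈ [1/18, 5/18)
j=1 picked index 2: u0 ∈ [1/36, 17/36)
j=2 picked index 3: u0 ∈ [2/9, 1/2)
j=3 picked index 3: u0 ∈ [-1/36, 1/4)
intersection: [2/9, 1/4)

2/9 1/4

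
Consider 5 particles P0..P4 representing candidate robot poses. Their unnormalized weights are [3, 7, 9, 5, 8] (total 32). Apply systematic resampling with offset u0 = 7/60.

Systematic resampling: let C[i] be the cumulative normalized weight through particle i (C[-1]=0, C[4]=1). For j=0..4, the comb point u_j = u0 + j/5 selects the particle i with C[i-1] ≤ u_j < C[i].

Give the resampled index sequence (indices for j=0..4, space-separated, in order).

C = [3/32, 5/16, 19/32, 3/4, 1]
j=0: u_0=7/60 ∈ [3/32, 5/16) → index 1
j=1: u_1=19/60 ∈ [5/16, 19/32) → index 2
j=2: u_2=31/60 ∈ [5/16, 19/32) → index 2
j=3: u_3=43/60 ∈ [19/32, 3/4) → index 3
j=4: u_4=11/12 ∈ [3/4, 1) → index 4

1 2 2 3 4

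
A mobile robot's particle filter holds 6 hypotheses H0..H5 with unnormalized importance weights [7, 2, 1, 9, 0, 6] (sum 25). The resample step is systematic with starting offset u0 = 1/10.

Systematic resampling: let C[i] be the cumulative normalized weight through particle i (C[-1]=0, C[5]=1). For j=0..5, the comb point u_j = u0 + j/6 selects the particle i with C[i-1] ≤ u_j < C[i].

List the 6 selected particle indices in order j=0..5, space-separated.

C = [7/25, 9/25, 2/5, 19/25, 19/25, 1]
j=0: u_0=1/10 ∈ [0, 7/25) → index 0
j=1: u_1=4/15 ∈ [0, 7/25) → index 0
j=2: u_2=13/30 ∈ [2/5, 19/25) → index 3
j=3: u_3=3/5 ∈ [2/5, 19/25) → index 3
j=4: u_4=23/30 ∈ [19/25, 1) → index 5
j=5: u_5=14/15 ∈ [19/25, 1) → index 5

0 0 3 3 5 5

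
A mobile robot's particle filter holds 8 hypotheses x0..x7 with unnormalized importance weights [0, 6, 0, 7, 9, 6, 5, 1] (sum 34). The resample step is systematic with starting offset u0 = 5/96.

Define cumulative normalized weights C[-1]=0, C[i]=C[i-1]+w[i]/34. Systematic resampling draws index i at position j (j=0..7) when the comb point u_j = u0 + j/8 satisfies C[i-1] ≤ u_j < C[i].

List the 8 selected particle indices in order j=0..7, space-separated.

1 3 3 4 4 5 5 6

C = [0, 3/17, 3/17, 13/34, 11/17, 14/17, 33/34, 1]
j=0: u_0=5/96 ∈ [0, 3/17) → index 1
j=1: u_1=17/96 ∈ [3/17, 13/34) → index 3
j=2: u_2=29/96 ∈ [3/17, 13/34) → index 3
j=3: u_3=41/96 ∈ [13/34, 11/17) → index 4
j=4: u_4=53/96 ∈ [13/34, 11/17) → index 4
j=5: u_5=65/96 ∈ [11/17, 14/17) → index 5
j=6: u_6=77/96 ∈ [11/17, 14/17) → index 5
j=7: u_7=89/96 ∈ [14/17, 33/34) → index 6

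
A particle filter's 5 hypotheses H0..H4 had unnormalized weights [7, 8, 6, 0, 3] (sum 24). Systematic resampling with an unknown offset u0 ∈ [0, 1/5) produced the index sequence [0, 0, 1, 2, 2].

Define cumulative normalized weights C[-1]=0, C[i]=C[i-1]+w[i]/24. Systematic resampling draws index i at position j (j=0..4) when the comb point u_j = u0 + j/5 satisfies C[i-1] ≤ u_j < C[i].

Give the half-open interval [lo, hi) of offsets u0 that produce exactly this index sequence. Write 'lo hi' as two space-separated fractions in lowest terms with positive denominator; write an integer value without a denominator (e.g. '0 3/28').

C = [7/24, 5/8, 7/8, 7/8, 1]
j=0 picked index 0: u0 ∈ [0, 7/24)
j=1 picked index 0: u0 ∈ [-1/5, 11/120)
j=2 picked index 1: u0 ∈ [-13/120, 9/40)
j=3 picked index 2: u0 ∈ [1/40, 11/40)
j=4 picked index 2: u0 ∈ [-7/40, 3/40)
intersection: [1/40, 3/40)

1/40 3/40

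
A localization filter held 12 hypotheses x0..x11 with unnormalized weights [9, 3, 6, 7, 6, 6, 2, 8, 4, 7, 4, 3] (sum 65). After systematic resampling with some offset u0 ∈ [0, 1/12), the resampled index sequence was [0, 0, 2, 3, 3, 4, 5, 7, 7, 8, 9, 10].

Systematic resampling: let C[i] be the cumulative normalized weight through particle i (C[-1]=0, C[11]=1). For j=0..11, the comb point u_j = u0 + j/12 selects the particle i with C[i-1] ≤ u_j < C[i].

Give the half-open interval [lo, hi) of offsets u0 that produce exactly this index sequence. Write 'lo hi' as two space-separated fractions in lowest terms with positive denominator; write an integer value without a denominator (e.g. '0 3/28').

C = [9/65, 12/65, 18/65, 5/13, 31/65, 37/65, 3/5, 47/65, 51/65, 58/65, 62/65, 1]
j=0 picked index 0: u0 ∈ [0, 9/65)
j=1 picked index 0: u0 ∈ [-1/12, 43/780)
j=2 picked index 2: u0 ∈ [7/390, 43/390)
j=3 picked index 3: u0 ∈ [7/260, 7/52)
j=4 picked index 3: u0 ∈ [-11/195, 2/39)
j=5 picked index 4: u0 ∈ [-5/156, 47/780)
j=6 picked index 5: u0 ∈ [-3/130, 9/130)
j=7 picked index 7: u0 ∈ [1/60, 109/780)
j=8 picked index 7: u0 ∈ [-1/15, 11/195)
j=9 picked index 8: u0 ∈ [-7/260, 9/260)
j=10 picked index 9: u0 ∈ [-19/390, 23/390)
j=11 picked index 10: u0 ∈ [-19/780, 29/780)
intersection: [7/260, 9/260)

7/260 9/260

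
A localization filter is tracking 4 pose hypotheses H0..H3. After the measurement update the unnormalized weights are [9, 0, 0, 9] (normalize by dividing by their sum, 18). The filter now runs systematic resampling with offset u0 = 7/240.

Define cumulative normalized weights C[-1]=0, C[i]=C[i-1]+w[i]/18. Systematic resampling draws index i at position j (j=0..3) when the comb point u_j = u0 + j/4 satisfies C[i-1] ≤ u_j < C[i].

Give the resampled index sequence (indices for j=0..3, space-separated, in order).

C = [1/2, 1/2, 1/2, 1]
j=0: u_0=7/240 ∈ [0, 1/2) → index 0
j=1: u_1=67/240 ∈ [0, 1/2) → index 0
j=2: u_2=127/240 ∈ [1/2, 1) → index 3
j=3: u_3=187/240 ∈ [1/2, 1) → index 3

0 0 3 3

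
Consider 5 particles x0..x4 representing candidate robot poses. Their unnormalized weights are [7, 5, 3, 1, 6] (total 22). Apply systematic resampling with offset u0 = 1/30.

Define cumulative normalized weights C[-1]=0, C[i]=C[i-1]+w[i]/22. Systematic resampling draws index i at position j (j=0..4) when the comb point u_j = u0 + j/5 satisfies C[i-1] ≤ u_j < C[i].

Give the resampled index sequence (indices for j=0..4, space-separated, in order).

0 0 1 2 4

C = [7/22, 6/11, 15/22, 8/11, 1]
j=0: u_0=1/30 ∈ [0, 7/22) → index 0
j=1: u_1=7/30 ∈ [0, 7/22) → index 0
j=2: u_2=13/30 ∈ [7/22, 6/11) → index 1
j=3: u_3=19/30 ∈ [6/11, 15/22) → index 2
j=4: u_4=5/6 ∈ [8/11, 1) → index 4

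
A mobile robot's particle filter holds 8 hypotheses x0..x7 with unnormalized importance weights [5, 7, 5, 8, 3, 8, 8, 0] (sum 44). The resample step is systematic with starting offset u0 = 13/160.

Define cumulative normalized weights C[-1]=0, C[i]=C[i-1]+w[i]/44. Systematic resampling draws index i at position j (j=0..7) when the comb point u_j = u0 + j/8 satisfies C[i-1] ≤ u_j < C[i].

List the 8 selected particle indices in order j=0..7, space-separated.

C = [5/44, 3/11, 17/44, 25/44, 7/11, 9/11, 1, 1]
j=0: u_0=13/160 ∈ [0, 5/44) → index 0
j=1: u_1=33/160 ∈ [5/44, 3/11) → index 1
j=2: u_2=53/160 ∈ [3/11, 17/44) → index 2
j=3: u_3=73/160 ∈ [17/44, 25/44) → index 3
j=4: u_4=93/160 ∈ [25/44, 7/11) → index 4
j=5: u_5=113/160 ∈ [7/11, 9/11) → index 5
j=6: u_6=133/160 ∈ [9/11, 1) → index 6
j=7: u_7=153/160 ∈ [9/11, 1) → index 6

0 1 2 3 4 5 6 6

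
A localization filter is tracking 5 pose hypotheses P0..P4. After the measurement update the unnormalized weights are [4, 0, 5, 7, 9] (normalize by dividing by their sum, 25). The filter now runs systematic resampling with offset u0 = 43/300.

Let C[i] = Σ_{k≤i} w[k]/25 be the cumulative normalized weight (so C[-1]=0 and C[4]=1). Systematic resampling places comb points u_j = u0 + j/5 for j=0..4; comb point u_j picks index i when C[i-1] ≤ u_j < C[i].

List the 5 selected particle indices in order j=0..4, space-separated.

C = [4/25, 4/25, 9/25, 16/25, 1]
j=0: u_0=43/300 ∈ [0, 4/25) → index 0
j=1: u_1=103/300 ∈ [4/25, 9/25) → index 2
j=2: u_2=163/300 ∈ [9/25, 16/25) → index 3
j=3: u_3=223/300 ∈ [16/25, 1) → index 4
j=4: u_4=283/300 ∈ [16/25, 1) → index 4

0 2 3 4 4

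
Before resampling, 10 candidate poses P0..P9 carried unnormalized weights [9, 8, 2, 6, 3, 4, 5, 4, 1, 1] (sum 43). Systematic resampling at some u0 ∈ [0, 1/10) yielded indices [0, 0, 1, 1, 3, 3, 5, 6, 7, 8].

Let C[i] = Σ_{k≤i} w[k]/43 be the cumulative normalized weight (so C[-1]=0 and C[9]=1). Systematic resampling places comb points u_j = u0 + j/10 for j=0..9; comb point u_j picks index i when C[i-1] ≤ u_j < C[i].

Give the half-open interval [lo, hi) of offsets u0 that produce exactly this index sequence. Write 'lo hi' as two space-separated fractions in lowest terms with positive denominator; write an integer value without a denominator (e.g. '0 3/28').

C = [9/43, 17/43, 19/43, 25/43, 28/43, 32/43, 37/43, 41/43, 42/43, 1]
j=0 picked index 0: u0 ∈ [0, 9/43)
j=1 picked index 0: u0 ∈ [-1/10, 47/430)
j=2 picked index 1: u0 ∈ [2/215, 42/215)
j=3 picked index 1: u0 ∈ [-39/430, 41/430)
j=4 picked index 3: u0 ∈ [9/215, 39/215)
j=5 picked index 3: u0 ∈ [-5/86, 7/86)
j=6 picked index 5: u0 ∈ [11/215, 31/215)
j=7 picked index 6: u0 ∈ [19/430, 69/430)
j=8 picked index 7: u0 ∈ [13/215, 33/215)
j=9 picked index 8: u0 ∈ [23/430, 33/430)
intersection: [13/215, 33/430)

13/215 33/430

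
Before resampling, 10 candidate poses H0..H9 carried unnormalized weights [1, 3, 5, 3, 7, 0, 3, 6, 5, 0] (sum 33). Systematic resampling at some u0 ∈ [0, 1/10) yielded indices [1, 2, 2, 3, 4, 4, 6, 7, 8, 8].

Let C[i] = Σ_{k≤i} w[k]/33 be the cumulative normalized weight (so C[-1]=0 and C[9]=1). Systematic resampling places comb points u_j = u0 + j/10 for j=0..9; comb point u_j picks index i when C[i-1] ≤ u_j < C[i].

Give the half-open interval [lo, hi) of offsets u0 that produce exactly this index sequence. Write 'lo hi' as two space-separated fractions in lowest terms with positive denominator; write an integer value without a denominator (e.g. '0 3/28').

C = [1/33, 4/33, 3/11, 4/11, 19/33, 19/33, 2/3, 28/33, 1, 1]
j=0 picked index 1: u0 ∈ [1/33, 4/33)
j=1 picked index 2: u0 ∈ [7/330, 19/110)
j=2 picked index 2: u0 ∈ [-13/165, 4/55)
j=3 picked index 3: u0 ∈ [-3/110, 7/110)
j=4 picked index 4: u0 ∈ [-2/55, 29/165)
j=5 picked index 4: u0 ∈ [-3/22, 5/66)
j=6 picked index 6: u0 ∈ [-4/165, 1/15)
j=7 picked index 7: u0 ∈ [-1/30, 49/330)
j=8 picked index 8: u0 ∈ [8/165, 1/5)
j=9 picked index 8: u0 ∈ [-17/330, 1/10)
intersection: [8/165, 7/110)

8/165 7/110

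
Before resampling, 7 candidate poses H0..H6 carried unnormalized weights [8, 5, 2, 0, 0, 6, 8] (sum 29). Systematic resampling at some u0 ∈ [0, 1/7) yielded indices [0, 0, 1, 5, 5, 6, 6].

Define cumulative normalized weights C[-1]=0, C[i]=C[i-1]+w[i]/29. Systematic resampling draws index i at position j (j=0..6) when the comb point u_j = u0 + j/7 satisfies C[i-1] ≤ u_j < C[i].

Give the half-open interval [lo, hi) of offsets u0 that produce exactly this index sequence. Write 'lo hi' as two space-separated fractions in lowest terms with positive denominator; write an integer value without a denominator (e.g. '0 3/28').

18/203 27/203

C = [8/29, 13/29, 15/29, 15/29, 15/29, 21/29, 1]
j=0 picked index 0: u0 ∈ [0, 8/29)
j=1 picked index 0: u0 ∈ [-1/7, 27/203)
j=2 picked index 1: u0 ∈ [-2/203, 33/203)
j=3 picked index 5: u0 ∈ [18/203, 60/203)
j=4 picked index 5: u0 ∈ [-11/203, 31/203)
j=5 picked index 6: u0 ∈ [2/203, 2/7)
j=6 picked index 6: u0 ∈ [-27/203, 1/7)
intersection: [18/203, 27/203)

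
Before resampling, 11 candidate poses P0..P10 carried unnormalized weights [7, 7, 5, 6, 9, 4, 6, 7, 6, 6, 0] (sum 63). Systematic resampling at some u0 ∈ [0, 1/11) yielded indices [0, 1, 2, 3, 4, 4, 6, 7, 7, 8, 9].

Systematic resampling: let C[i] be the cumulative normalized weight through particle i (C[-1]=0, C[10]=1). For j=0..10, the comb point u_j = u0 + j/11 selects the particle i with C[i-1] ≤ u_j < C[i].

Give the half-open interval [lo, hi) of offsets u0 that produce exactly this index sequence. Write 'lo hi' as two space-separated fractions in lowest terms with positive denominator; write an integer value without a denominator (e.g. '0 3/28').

43/693 19/231

C = [1/9, 2/9, 19/63, 25/63, 34/63, 38/63, 44/63, 17/21, 19/21, 1, 1]
j=0 picked index 0: u0 ∈ [0, 1/9)
j=1 picked index 1: u0 ∈ [2/99, 13/99)
j=2 picked index 2: u0 ∈ [4/99, 83/693)
j=3 picked index 3: u0 ∈ [20/693, 86/693)
j=4 picked index 4: u0 ∈ [23/693, 122/693)
j=5 picked index 4: u0 ∈ [-40/693, 59/693)
j=6 picked index 6: u0 ∈ [40/693, 106/693)
j=7 picked index 7: u0 ∈ [43/693, 40/231)
j=8 picked index 7: u0 ∈ [-20/693, 19/231)
j=9 picked index 8: u0 ∈ [-2/231, 20/231)
j=10 picked index 9: u0 ∈ [-1/231, 1/11)
intersection: [43/693, 19/231)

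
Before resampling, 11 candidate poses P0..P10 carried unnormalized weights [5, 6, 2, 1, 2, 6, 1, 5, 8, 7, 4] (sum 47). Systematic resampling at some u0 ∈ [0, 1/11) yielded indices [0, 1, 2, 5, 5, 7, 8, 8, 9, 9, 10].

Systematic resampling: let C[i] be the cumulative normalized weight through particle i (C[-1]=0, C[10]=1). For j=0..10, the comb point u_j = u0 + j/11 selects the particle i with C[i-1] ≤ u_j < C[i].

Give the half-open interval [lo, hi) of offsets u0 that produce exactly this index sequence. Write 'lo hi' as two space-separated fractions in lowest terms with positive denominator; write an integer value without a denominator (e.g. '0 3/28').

C = [5/47, 11/47, 13/47, 14/47, 16/47, 22/47, 23/47, 28/47, 36/47, 43/47, 1]
j=0 picked index 0: u0 ∈ [0, 5/47)
j=1 picked index 1: u0 ∈ [8/517, 74/517)
j=2 picked index 2: u0 ∈ [27/517, 49/517)
j=3 picked index 5: u0 ∈ [35/517, 101/517)
j=4 picked index 5: u0 ∈ [-12/517, 54/517)
j=5 picked index 7: u0 ∈ [18/517, 73/517)
j=6 picked index 8: u0 ∈ [26/517, 114/517)
j=7 picked index 8: u0 ∈ [-21/517, 67/517)
j=8 picked index 9: u0 ∈ [20/517, 97/517)
j=9 picked index 9: u0 ∈ [-27/517, 50/517)
j=10 picked index 10: u0 ∈ [3/517, 1/11)
intersection: [35/517, 1/11)

35/517 1/11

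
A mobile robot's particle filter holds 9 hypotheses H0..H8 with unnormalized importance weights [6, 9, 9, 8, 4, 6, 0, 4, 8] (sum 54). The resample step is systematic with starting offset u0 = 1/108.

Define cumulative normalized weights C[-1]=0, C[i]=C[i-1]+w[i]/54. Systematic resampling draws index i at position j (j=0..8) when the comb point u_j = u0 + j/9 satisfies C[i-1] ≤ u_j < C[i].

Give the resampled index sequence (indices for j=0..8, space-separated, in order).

C = [1/9, 5/18, 4/9, 16/27, 2/3, 7/9, 7/9, 23/27, 1]
j=0: u_0=1/108 ∈ [0, 1/9) → index 0
j=1: u_1=13/108 ∈ [1/9, 5/18) → index 1
j=2: u_2=25/108 ∈ [1/9, 5/18) → index 1
j=3: u_3=37/108 ∈ [5/18, 4/9) → index 2
j=4: u_4=49/108 ∈ [4/9, 16/27) → index 3
j=5: u_5=61/108 ∈ [4/9, 16/27) → index 3
j=6: u_6=73/108 ∈ [2/3, 7/9) → index 5
j=7: u_7=85/108 ∈ [7/9, 23/27) → index 7
j=8: u_8=97/108 ∈ [23/27, 1) → index 8

0 1 1 2 3 3 5 7 8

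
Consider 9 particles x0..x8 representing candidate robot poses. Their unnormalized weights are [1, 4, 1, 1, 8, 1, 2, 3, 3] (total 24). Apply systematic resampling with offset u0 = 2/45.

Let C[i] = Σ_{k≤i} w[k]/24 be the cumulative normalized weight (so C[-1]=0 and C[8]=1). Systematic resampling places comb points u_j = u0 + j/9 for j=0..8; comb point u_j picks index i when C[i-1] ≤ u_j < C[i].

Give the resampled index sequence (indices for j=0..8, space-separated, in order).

C = [1/24, 5/24, 1/4, 7/24, 5/8, 2/3, 3/4, 7/8, 1]
j=0: u_0=2/45 ∈ [1/24, 5/24) → index 1
j=1: u_1=7/45 ∈ [1/24, 5/24) → index 1
j=2: u_2=4/15 ∈ [1/4, 7/24) → index 3
j=3: u_3=17/45 ∈ [7/24, 5/8) → index 4
j=4: u_4=22/45 ∈ [7/24, 5/8) → index 4
j=5: u_5=3/5 ∈ [7/24, 5/8) → index 4
j=6: u_6=32/45 ∈ [2/3, 3/4) → index 6
j=7: u_7=37/45 ∈ [3/4, 7/8) → index 7
j=8: u_8=14/15 ∈ [7/8, 1) → index 8

1 1 3 4 4 4 6 7 8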